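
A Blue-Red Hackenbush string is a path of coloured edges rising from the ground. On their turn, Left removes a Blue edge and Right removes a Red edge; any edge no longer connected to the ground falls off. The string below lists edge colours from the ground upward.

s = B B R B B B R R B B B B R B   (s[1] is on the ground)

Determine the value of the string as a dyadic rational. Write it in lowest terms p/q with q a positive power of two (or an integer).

7803/4096

Recurse on prefixes of the 14-edge string B B R B B B R R B B B B R B:
step 1: add B to get B; options L={ 0 } R={ — } -> 1
step 2: add B to get BB; options L={ 0 1 } R={ — } -> 2
step 3: add R to get BBR; options L={ 0 1 } R={ 2 } -> 3/2
step 4: add B to get BBRB; options L={ 0 1 3/2 } R={ 2 } -> 7/4
step 5: add B to get BBRBB; options L={ 0 1 3/2 7/4 } R={ 2 } -> 15/8
step 6: add B to get BBRBBB; options L={ 0 1 3/2 7/4 15/8 } R={ 2 } -> 31/16
step 7: add R to get BBRBBBR; options L={ 0 1 3/2 7/4 15/8 } R={ 31/16 2 } -> 61/32
step 8: add R to get BBRBBBRR; options L={ 0 1 3/2 7/4 15/8 } R={ 61/32 31/16 2 } -> 121/64
step 9: add B to get BBRBBBRRB; options L={ 0 1 3/2 7/4 15/8 121/64 } R={ 61/32 31/16 2 } -> 243/128
step 10: add B to get BBRBBBRRBB; options L={ 0 1 3/2 7/4 15/8 121/64 243/128 } R={ 61/32 31/16 2 } -> 487/256
step 11: add B to get BBRBBBRRBBB; options L={ 0 1 3/2 7/4 15/8 121/64 243/128 487/256 } R={ 61/32 31/16 2 } -> 975/512
step 12: add B to get BBRBBBRRBBBB; options L={ 0 1 3/2 7/4 15/8 121/64 243/128 487/256 975/512 } R={ 61/32 31/16 2 } -> 1951/1024
step 13: add R to get BBRBBBRRBBBBR; options L={ 0 1 3/2 7/4 15/8 121/64 243/128 487/256 975/512 } R={ 1951/1024 61/32 31/16 2 } -> 3901/2048
step 14: add B to get BBRBBBRRBBBBRB; options L={ 0 1 3/2 7/4 15/8 121/64 243/128 487/256 975/512 3901/2048 } R={ 1951/1024 61/32 31/16 2 } -> 7803/4096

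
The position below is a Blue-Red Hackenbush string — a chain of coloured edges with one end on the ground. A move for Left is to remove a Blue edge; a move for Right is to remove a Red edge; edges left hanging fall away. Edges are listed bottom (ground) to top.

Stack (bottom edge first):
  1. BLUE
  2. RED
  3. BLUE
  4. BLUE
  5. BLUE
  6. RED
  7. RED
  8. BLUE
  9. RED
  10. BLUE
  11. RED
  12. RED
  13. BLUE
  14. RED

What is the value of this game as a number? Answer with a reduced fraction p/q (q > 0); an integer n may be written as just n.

Build value(s[:k]) for k = 1..14, string s = BLUE RED BLUE BLUE BLUE RED RED BLUE RED BLUE RED RED BLUE RED.
value(B) = { 0 |  } -> 1
value(BR) = { 0 | 1 } -> 1/2
value(BRB) = { 0 1/2 | 1 } -> 3/4
value(BRBB) = { 0 1/2 3/4 | 1 } -> 7/8
value(BRBBB) = { 0 1/2 3/4 7/8 | 1 } -> 15/16
value(BRBBBR) = { 0 1/2 3/4 7/8 | 15/16 1 } -> 29/32
value(BRBBBRR) = { 0 1/2 3/4 7/8 | 29/32 15/16 1 } -> 57/64
value(BRBBBRRB) = { 0 1/2 3/4 7/8 57/64 | 29/32 15/16 1 } -> 115/128
value(BRBBBRRBR) = { 0 1/2 3/4 7/8 57/64 | 115/128 29/32 15/16 1 } -> 229/256
value(BRBBBRRBRB) = { 0 1/2 3/4 7/8 57/64 229/256 | 115/128 29/32 15/16 1 } -> 459/512
value(BRBBBRRBRBR) = { 0 1/2 3/4 7/8 57/64 229/256 | 459/512 115/128 29/32 15/16 1 } -> 917/1024
value(BRBBBRRBRBRR) = { 0 1/2 3/4 7/8 57/64 229/256 | 917/1024 459/512 115/128 29/32 15/16 1 } -> 1833/2048
value(BRBBBRRBRBRRB) = { 0 1/2 3/4 7/8 57/64 229/256 1833/2048 | 917/1024 459/512 115/128 29/32 15/16 1 } -> 3667/4096
value(BRBBBRRBRBRRBR) = { 0 1/2 3/4 7/8 57/64 229/256 1833/2048 | 3667/4096 917/1024 459/512 115/128 29/32 15/16 1 } -> 7333/8192

7333/8192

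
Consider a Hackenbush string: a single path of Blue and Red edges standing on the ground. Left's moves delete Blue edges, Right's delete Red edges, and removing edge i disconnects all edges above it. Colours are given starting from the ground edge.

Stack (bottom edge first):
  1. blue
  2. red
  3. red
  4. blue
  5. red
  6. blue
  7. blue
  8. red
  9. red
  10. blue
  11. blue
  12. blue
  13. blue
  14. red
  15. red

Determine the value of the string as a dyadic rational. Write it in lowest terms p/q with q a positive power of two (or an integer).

Recurse on prefixes of the 15-edge string blue red red blue red blue blue red red blue blue blue blue red red:
value_1 [b]  L=[0]  R=[∅]  => 1
value_2 [br]  L=[0]  R=[1]  => 1/2
value_3 [brr]  L=[0]  R=[1/2 1]  => 1/4
value_4 [brrb]  L=[0 1/4]  R=[1/2 1]  => 3/8
value_5 [brrbr]  L=[0 1/4]  R=[3/8 1/2 1]  => 5/16
value_6 [brrbrb]  L=[0 1/4 5/16]  R=[3/8 1/2 1]  => 11/32
value_7 [brrbrbb]  L=[0 1/4 5/16 11/32]  R=[3/8 1/2 1]  => 23/64
value_8 [brrbrbbr]  L=[0 1/4 5/16 11/32]  R=[23/64 3/8 1/2 1]  => 45/128
value_9 [brrbrbbrr]  L=[0 1/4 5/16 11/32]  R=[45/128 23/64 3/8 1/2 1]  => 89/256
value_10 [brrbrbbrrb]  L=[0 1/4 5/16 11/32 89/256]  R=[45/128 23/64 3/8 1/2 1]  => 179/512
value_11 [brrbrbbrrbb]  L=[0 1/4 5/16 11/32 89/256 179/512]  R=[45/128 23/64 3/8 1/2 1]  => 359/1024
value_12 [brrbrbbrrbbb]  L=[0 1/4 5/16 11/32 89/256 179/512 359/1024]  R=[45/128 23/64 3/8 1/2 1]  => 719/2048
value_13 [brrbrbbrrbbbb]  L=[0 1/4 5/16 11/32 89/256 179/512 359/1024 719/2048]  R=[45/128 23/64 3/8 1/2 1]  => 1439/4096
value_14 [brrbrbbrrbbbbr]  L=[0 1/4 5/16 11/32 89/256 179/512 359/1024 719/2048]  R=[1439/4096 45/128 23/64 3/8 1/2 1]  => 2877/8192
value_15 [brrbrbbrrbbbbrr]  L=[0 1/4 5/16 11/32 89/256 179/512 359/1024 719/2048]  R=[2877/8192 1439/4096 45/128 23/64 3/8 1/2 1]  => 5753/16384

5753/16384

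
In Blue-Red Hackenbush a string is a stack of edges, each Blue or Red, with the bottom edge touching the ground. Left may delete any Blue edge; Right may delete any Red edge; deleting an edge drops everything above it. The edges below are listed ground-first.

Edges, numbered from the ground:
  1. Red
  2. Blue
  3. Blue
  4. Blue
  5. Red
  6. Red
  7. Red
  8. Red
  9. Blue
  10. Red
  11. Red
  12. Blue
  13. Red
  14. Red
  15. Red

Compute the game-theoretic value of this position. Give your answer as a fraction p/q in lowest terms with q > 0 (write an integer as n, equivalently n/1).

edge 1 of 15 (Red): { · | 0 } = -1
edge 2 of 15 (Blue): { -1 | 0 } = -1/2
edge 3 of 15 (Blue): { -1, -1/2 | 0 } = -1/4
edge 4 of 15 (Blue): { -1, -1/2, -1/4 | 0 } = -1/8
edge 5 of 15 (Red): { -1, -1/2, -1/4 | -1/8, 0 } = -3/16
edge 6 of 15 (Red): { -1, -1/2, -1/4 | -3/16, -1/8, 0 } = -7/32
edge 7 of 15 (Red): { -1, -1/2, -1/4 | -7/32, -3/16, -1/8, 0 } = -15/64
edge 8 of 15 (Red): { -1, -1/2, -1/4 | -15/64, -7/32, -3/16, -1/8, 0 } = -31/128
edge 9 of 15 (Blue): { -1, -1/2, -1/4, -31/128 | -15/64, -7/32, -3/16, -1/8, 0 } = -61/256
edge 10 of 15 (Red): { -1, -1/2, -1/4, -31/128 | -61/256, -15/64, -7/32, -3/16, -1/8, 0 } = -123/512
edge 11 of 15 (Red): { -1, -1/2, -1/4, -31/128 | -123/512, -61/256, -15/64, -7/32, -3/16, -1/8, 0 } = -247/1024
edge 12 of 15 (Blue): { -1, -1/2, -1/4, -31/128, -247/1024 | -123/512, -61/256, -15/64, -7/32, -3/16, -1/8, 0 } = -493/2048
edge 13 of 15 (Red): { -1, -1/2, -1/4, -31/128, -247/1024 | -493/2048, -123/512, -61/256, -15/64, -7/32, -3/16, -1/8, 0 } = -987/4096
edge 14 of 15 (Red): { -1, -1/2, -1/4, -31/128, -247/1024 | -987/4096, -493/2048, -123/512, -61/256, -15/64, -7/32, -3/16, -1/8, 0 } = -1975/8192
edge 15 of 15 (Red): { -1, -1/2, -1/4, -31/128, -247/1024 | -1975/8192, -987/4096, -493/2048, -123/512, -61/256, -15/64, -7/32, -3/16, -1/8, 0 } = -3951/16384

-3951/16384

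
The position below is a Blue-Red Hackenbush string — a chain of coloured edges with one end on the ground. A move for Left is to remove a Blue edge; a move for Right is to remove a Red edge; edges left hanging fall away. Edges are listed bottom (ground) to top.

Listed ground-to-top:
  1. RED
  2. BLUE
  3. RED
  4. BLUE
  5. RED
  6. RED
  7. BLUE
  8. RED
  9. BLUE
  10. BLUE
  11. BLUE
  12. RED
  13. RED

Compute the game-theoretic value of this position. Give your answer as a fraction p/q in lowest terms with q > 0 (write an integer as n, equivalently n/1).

-2887/4096

step 1: add RED to get R; options L={ (no moves) } R={ 0 } → -1
step 2: add BLUE to get RB; options L={ -1 } R={ 0 } → -1/2
step 3: add RED to get RBR; options L={ -1 } R={ -1/2; 0 } → -3/4
step 4: add BLUE to get RBRB; options L={ -1; -3/4 } R={ -1/2; 0 } → -5/8
step 5: add RED to get RBRBR; options L={ -1; -3/4 } R={ -5/8; -1/2; 0 } → -11/16
step 6: add RED to get RBRBRR; options L={ -1; -3/4 } R={ -11/16; -5/8; -1/2; 0 } → -23/32
step 7: add BLUE to get RBRBRRB; options L={ -1; -3/4; -23/32 } R={ -11/16; -5/8; -1/2; 0 } → -45/64
step 8: add RED to get RBRBRRBR; options L={ -1; -3/4; -23/32 } R={ -45/64; -11/16; -5/8; -1/2; 0 } → -91/128
step 9: add BLUE to get RBRBRRBRB; options L={ -1; -3/4; -23/32; -91/128 } R={ -45/64; -11/16; -5/8; -1/2; 0 } → -181/256
step 10: add BLUE to get RBRBRRBRBB; options L={ -1; -3/4; -23/32; -91/128; -181/256 } R={ -45/64; -11/16; -5/8; -1/2; 0 } → -361/512
step 11: add BLUE to get RBRBRRBRBBB; options L={ -1; -3/4; -23/32; -91/128; -181/256; -361/512 } R={ -45/64; -11/16; -5/8; -1/2; 0 } → -721/1024
step 12: add RED to get RBRBRRBRBBBR; options L={ -1; -3/4; -23/32; -91/128; -181/256; -361/512 } R={ -721/1024; -45/64; -11/16; -5/8; -1/2; 0 } → -1443/2048
step 13: add RED to get RBRBRRBRBBBRR; options L={ -1; -3/4; -23/32; -91/128; -181/256; -361/512 } R={ -1443/2048; -721/1024; -45/64; -11/16; -5/8; -1/2; 0 } → -2887/4096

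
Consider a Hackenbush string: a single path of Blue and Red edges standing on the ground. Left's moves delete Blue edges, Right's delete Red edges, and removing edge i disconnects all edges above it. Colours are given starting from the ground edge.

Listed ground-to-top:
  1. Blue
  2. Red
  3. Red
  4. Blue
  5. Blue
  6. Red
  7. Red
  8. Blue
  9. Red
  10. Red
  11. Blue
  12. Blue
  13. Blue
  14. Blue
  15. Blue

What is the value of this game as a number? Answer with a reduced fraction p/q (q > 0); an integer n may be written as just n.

6463/16384

step 1: add Blue to get B; options L={ 0 } R={ none } -> 1
step 2: add Red to get BR; options L={ 0 } R={ 1 } -> 1/2
step 3: add Red to get BRR; options L={ 0 } R={ 1/2,1 } -> 1/4
step 4: add Blue to get BRRB; options L={ 0,1/4 } R={ 1/2,1 } -> 3/8
step 5: add Blue to get BRRBB; options L={ 0,1/4,3/8 } R={ 1/2,1 } -> 7/16
step 6: add Red to get BRRBBR; options L={ 0,1/4,3/8 } R={ 7/16,1/2,1 } -> 13/32
step 7: add Red to get BRRBBRR; options L={ 0,1/4,3/8 } R={ 13/32,7/16,1/2,1 } -> 25/64
step 8: add Blue to get BRRBBRRB; options L={ 0,1/4,3/8,25/64 } R={ 13/32,7/16,1/2,1 } -> 51/128
step 9: add Red to get BRRBBRRBR; options L={ 0,1/4,3/8,25/64 } R={ 51/128,13/32,7/16,1/2,1 } -> 101/256
step 10: add Red to get BRRBBRRBRR; options L={ 0,1/4,3/8,25/64 } R={ 101/256,51/128,13/32,7/16,1/2,1 } -> 201/512
step 11: add Blue to get BRRBBRRBRRB; options L={ 0,1/4,3/8,25/64,201/512 } R={ 101/256,51/128,13/32,7/16,1/2,1 } -> 403/1024
step 12: add Blue to get BRRBBRRBRRBB; options L={ 0,1/4,3/8,25/64,201/512,403/1024 } R={ 101/256,51/128,13/32,7/16,1/2,1 } -> 807/2048
step 13: add Blue to get BRRBBRRBRRBBB; options L={ 0,1/4,3/8,25/64,201/512,403/1024,807/2048 } R={ 101/256,51/128,13/32,7/16,1/2,1 } -> 1615/4096
step 14: add Blue to get BRRBBRRBRRBBBB; options L={ 0,1/4,3/8,25/64,201/512,403/1024,807/2048,1615/4096 } R={ 101/256,51/128,13/32,7/16,1/2,1 } -> 3231/8192
step 15: add Blue to get BRRBBRRBRRBBBBB; options L={ 0,1/4,3/8,25/64,201/512,403/1024,807/2048,1615/4096,3231/8192 } R={ 101/256,51/128,13/32,7/16,1/2,1 } -> 6463/16384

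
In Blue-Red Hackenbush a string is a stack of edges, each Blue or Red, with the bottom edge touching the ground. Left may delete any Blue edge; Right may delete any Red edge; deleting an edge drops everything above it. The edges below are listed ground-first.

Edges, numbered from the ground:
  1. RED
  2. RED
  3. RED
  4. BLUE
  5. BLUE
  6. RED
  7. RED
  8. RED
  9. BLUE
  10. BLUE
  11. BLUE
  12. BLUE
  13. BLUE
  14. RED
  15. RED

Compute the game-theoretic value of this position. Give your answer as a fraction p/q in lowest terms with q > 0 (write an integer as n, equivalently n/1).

R: Left { — }, Right { 0 } — simplest -1
RR: Left { — }, Right { -1, 0 } — simplest -2
RRR: Left { — }, Right { -2, -1, 0 } — simplest -3
RRRB: Left { -3 }, Right { -2, -1, 0 } — simplest -5/2
RRRBB: Left { -3, -5/2 }, Right { -2, -1, 0 } — simplest -9/4
RRRBBR: Left { -3, -5/2 }, Right { -9/4, -2, -1, 0 } — simplest -19/8
RRRBBRR: Left { -3, -5/2 }, Right { -19/8, -9/4, -2, -1, 0 } — simplest -39/16
RRRBBRRR: Left { -3, -5/2 }, Right { -39/16, -19/8, -9/4, -2, -1, 0 } — simplest -79/32
RRRBBRRRB: Left { -3, -5/2, -79/32 }, Right { -39/16, -19/8, -9/4, -2, -1, 0 } — simplest -157/64
RRRBBRRRBB: Left { -3, -5/2, -79/32, -157/64 }, Right { -39/16, -19/8, -9/4, -2, -1, 0 } — simplest -313/128
RRRBBRRRBBB: Left { -3, -5/2, -79/32, -157/64, -313/128 }, Right { -39/16, -19/8, -9/4, -2, -1, 0 } — simplest -625/256
RRRBBRRRBBBB: Left { -3, -5/2, -79/32, -157/64, -313/128, -625/256 }, Right { -39/16, -19/8, -9/4, -2, -1, 0 } — simplest -1249/512
RRRBBRRRBBBBB: Left { -3, -5/2, -79/32, -157/64, -313/128, -625/256, -1249/512 }, Right { -39/16, -19/8, -9/4, -2, -1, 0 } — simplest -2497/1024
RRRBBRRRBBBBBR: Left { -3, -5/2, -79/32, -157/64, -313/128, -625/256, -1249/512 }, Right { -2497/1024, -39/16, -19/8, -9/4, -2, -1, 0 } — simplest -4995/2048
RRRBBRRRBBBBBRR: Left { -3, -5/2, -79/32, -157/64, -313/128, -625/256, -1249/512 }, Right { -4995/2048, -2497/1024, -39/16, -19/8, -9/4, -2, -1, 0 } — simplest -9991/4096

-9991/4096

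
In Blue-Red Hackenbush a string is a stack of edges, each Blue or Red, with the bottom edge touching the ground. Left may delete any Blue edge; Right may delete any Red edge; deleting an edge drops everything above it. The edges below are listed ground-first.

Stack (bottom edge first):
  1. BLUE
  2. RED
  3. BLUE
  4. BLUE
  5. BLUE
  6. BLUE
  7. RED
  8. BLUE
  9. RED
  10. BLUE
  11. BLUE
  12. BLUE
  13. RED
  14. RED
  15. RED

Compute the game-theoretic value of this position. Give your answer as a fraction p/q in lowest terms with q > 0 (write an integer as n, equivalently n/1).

15729/16384

val(B) = { 0 |  } = 1
val(BR) = { 0 | 1 } = 1/2
val(BRB) = { 0 1/2 | 1 } = 3/4
val(BRBB) = { 0 1/2 3/4 | 1 } = 7/8
val(BRBBB) = { 0 1/2 3/4 7/8 | 1 } = 15/16
val(BRBBBB) = { 0 1/2 3/4 7/8 15/16 | 1 } = 31/32
val(BRBBBBR) = { 0 1/2 3/4 7/8 15/16 | 31/32 1 } = 61/64
val(BRBBBBRB) = { 0 1/2 3/4 7/8 15/16 61/64 | 31/32 1 } = 123/128
val(BRBBBBRBR) = { 0 1/2 3/4 7/8 15/16 61/64 | 123/128 31/32 1 } = 245/256
val(BRBBBBRBRB) = { 0 1/2 3/4 7/8 15/16 61/64 245/256 | 123/128 31/32 1 } = 491/512
val(BRBBBBRBRBB) = { 0 1/2 3/4 7/8 15/16 61/64 245/256 491/512 | 123/128 31/32 1 } = 983/1024
val(BRBBBBRBRBBB) = { 0 1/2 3/4 7/8 15/16 61/64 245/256 491/512 983/1024 | 123/128 31/32 1 } = 1967/2048
val(BRBBBBRBRBBBR) = { 0 1/2 3/4 7/8 15/16 61/64 245/256 491/512 983/1024 | 1967/2048 123/128 31/32 1 } = 3933/4096
val(BRBBBBRBRBBBRR) = { 0 1/2 3/4 7/8 15/16 61/64 245/256 491/512 983/1024 | 3933/4096 1967/2048 123/128 31/32 1 } = 7865/8192
val(BRBBBBRBRBBBRRR) = { 0 1/2 3/4 7/8 15/16 61/64 245/256 491/512 983/1024 | 7865/8192 3933/4096 1967/2048 123/128 31/32 1 } = 15729/16384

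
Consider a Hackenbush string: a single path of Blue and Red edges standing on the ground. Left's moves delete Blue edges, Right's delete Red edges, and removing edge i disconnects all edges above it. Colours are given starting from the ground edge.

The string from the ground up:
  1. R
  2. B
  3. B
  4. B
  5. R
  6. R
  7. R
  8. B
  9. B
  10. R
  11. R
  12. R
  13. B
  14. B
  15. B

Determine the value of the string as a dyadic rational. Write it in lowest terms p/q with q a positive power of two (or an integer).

-3697/16384

g(R) = { · | 0 } ⇒ -1
g(RB) = { -1 | 0 } ⇒ -1/2
g(RBB) = { -1, -1/2 | 0 } ⇒ -1/4
g(RBBB) = { -1, -1/2, -1/4 | 0 } ⇒ -1/8
g(RBBBR) = { -1, -1/2, -1/4 | -1/8, 0 } ⇒ -3/16
g(RBBBRR) = { -1, -1/2, -1/4 | -3/16, -1/8, 0 } ⇒ -7/32
g(RBBBRRR) = { -1, -1/2, -1/4 | -7/32, -3/16, -1/8, 0 } ⇒ -15/64
g(RBBBRRRB) = { -1, -1/2, -1/4, -15/64 | -7/32, -3/16, -1/8, 0 } ⇒ -29/128
g(RBBBRRRBB) = { -1, -1/2, -1/4, -15/64, -29/128 | -7/32, -3/16, -1/8, 0 } ⇒ -57/256
g(RBBBRRRBBR) = { -1, -1/2, -1/4, -15/64, -29/128 | -57/256, -7/32, -3/16, -1/8, 0 } ⇒ -115/512
g(RBBBRRRBBRR) = { -1, -1/2, -1/4, -15/64, -29/128 | -115/512, -57/256, -7/32, -3/16, -1/8, 0 } ⇒ -231/1024
g(RBBBRRRBBRRR) = { -1, -1/2, -1/4, -15/64, -29/128 | -231/1024, -115/512, -57/256, -7/32, -3/16, -1/8, 0 } ⇒ -463/2048
g(RBBBRRRBBRRRB) = { -1, -1/2, -1/4, -15/64, -29/128, -463/2048 | -231/1024, -115/512, -57/256, -7/32, -3/16, -1/8, 0 } ⇒ -925/4096
g(RBBBRRRBBRRRBB) = { -1, -1/2, -1/4, -15/64, -29/128, -463/2048, -925/4096 | -231/1024, -115/512, -57/256, -7/32, -3/16, -1/8, 0 } ⇒ -1849/8192
g(RBBBRRRBBRRRBBB) = { -1, -1/2, -1/4, -15/64, -29/128, -463/2048, -925/4096, -1849/8192 | -231/1024, -115/512, -57/256, -7/32, -3/16, -1/8, 0 } ⇒ -3697/16384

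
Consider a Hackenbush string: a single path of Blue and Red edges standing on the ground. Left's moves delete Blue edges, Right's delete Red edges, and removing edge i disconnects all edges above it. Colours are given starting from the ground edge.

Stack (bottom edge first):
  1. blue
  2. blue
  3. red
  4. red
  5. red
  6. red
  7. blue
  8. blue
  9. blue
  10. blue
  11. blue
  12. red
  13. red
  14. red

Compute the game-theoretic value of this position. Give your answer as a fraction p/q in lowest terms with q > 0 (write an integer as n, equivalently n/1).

Recurse on prefixes of the 14-edge string blue blue red red red red blue blue blue blue blue red red red:
edge 1 of 14 (blue): { 0 | · } gives 1
edge 2 of 14 (blue): { 0,1 | · } gives 2
edge 3 of 14 (red): { 0,1 | 2 } gives 3/2
edge 4 of 14 (red): { 0,1 | 3/2,2 } gives 5/4
edge 5 of 14 (red): { 0,1 | 5/4,3/2,2 } gives 9/8
edge 6 of 14 (red): { 0,1 | 9/8,5/4,3/2,2 } gives 17/16
edge 7 of 14 (blue): { 0,1,17/16 | 9/8,5/4,3/2,2 } gives 35/32
edge 8 of 14 (blue): { 0,1,17/16,35/32 | 9/8,5/4,3/2,2 } gives 71/64
edge 9 of 14 (blue): { 0,1,17/16,35/32,71/64 | 9/8,5/4,3/2,2 } gives 143/128
edge 10 of 14 (blue): { 0,1,17/16,35/32,71/64,143/128 | 9/8,5/4,3/2,2 } gives 287/256
edge 11 of 14 (blue): { 0,1,17/16,35/32,71/64,143/128,287/256 | 9/8,5/4,3/2,2 } gives 575/512
edge 12 of 14 (red): { 0,1,17/16,35/32,71/64,143/128,287/256 | 575/512,9/8,5/4,3/2,2 } gives 1149/1024
edge 13 of 14 (red): { 0,1,17/16,35/32,71/64,143/128,287/256 | 1149/1024,575/512,9/8,5/4,3/2,2 } gives 2297/2048
edge 14 of 14 (red): { 0,1,17/16,35/32,71/64,143/128,287/256 | 2297/2048,1149/1024,575/512,9/8,5/4,3/2,2 } gives 4593/4096

4593/4096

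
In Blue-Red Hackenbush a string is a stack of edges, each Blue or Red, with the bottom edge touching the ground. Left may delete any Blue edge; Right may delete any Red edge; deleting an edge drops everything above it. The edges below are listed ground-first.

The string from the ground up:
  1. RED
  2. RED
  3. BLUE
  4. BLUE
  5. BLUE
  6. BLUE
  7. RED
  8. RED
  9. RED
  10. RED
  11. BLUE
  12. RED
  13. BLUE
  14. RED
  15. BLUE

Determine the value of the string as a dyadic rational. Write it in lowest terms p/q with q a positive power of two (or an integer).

1 of 15 · R · max L −∞ · min R 0 so -1
2 of 15 · RR · max L −∞ · min R -1 so -2
3 of 15 · RRB · max L -2 · min R -1 so -3/2
4 of 15 · RRBB · max L -3/2 · min R -1 so -5/4
5 of 15 · RRBBB · max L -5/4 · min R -1 so -9/8
6 of 15 · RRBBBB · max L -9/8 · min R -1 so -17/16
7 of 15 · RRBBBBR · max L -9/8 · min R -17/16 so -35/32
8 of 15 · RRBBBBRR · max L -9/8 · min R -35/32 so -71/64
9 of 15 · RRBBBBRRR · max L -9/8 · min R -71/64 so -143/128
10 of 15 · RRBBBBRRRR · max L -9/8 · min R -143/128 so -287/256
11 of 15 · RRBBBBRRRRB · max L -287/256 · min R -143/128 so -573/512
12 of 15 · RRBBBBRRRRBR · max L -287/256 · min R -573/512 so -1147/1024
13 of 15 · RRBBBBRRRRBRB · max L -1147/1024 · min R -573/512 so -2293/2048
14 of 15 · RRBBBBRRRRBRBR · max L -1147/1024 · min R -2293/2048 so -4587/4096
15 of 15 · RRBBBBRRRRBRBRB · max L -4587/4096 · min R -2293/2048 so -9173/8192

-9173/8192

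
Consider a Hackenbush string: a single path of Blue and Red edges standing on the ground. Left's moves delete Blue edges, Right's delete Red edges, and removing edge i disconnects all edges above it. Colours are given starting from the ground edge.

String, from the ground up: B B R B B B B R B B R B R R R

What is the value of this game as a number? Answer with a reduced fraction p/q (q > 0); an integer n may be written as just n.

16081/8192

1 of 15 · B · max L 0 · min R +∞ → 1
2 of 15 · BB · max L 1 · min R +∞ → 2
3 of 15 · BBR · max L 1 · min R 2 → 3/2
4 of 15 · BBRB · max L 3/2 · min R 2 → 7/4
5 of 15 · BBRBB · max L 7/4 · min R 2 → 15/8
6 of 15 · BBRBBB · max L 15/8 · min R 2 → 31/16
7 of 15 · BBRBBBB · max L 31/16 · min R 2 → 63/32
8 of 15 · BBRBBBBR · max L 31/16 · min R 63/32 → 125/64
9 of 15 · BBRBBBBRB · max L 125/64 · min R 63/32 → 251/128
10 of 15 · BBRBBBBRBB · max L 251/128 · min R 63/32 → 503/256
11 of 15 · BBRBBBBRBBR · max L 251/128 · min R 503/256 → 1005/512
12 of 15 · BBRBBBBRBBRB · max L 1005/512 · min R 503/256 → 2011/1024
13 of 15 · BBRBBBBRBBRBR · max L 1005/512 · min R 2011/1024 → 4021/2048
14 of 15 · BBRBBBBRBBRBRR · max L 1005/512 · min R 4021/2048 → 8041/4096
15 of 15 · BBRBBBBRBBRBRRR · max L 1005/512 · min R 8041/4096 → 16081/8192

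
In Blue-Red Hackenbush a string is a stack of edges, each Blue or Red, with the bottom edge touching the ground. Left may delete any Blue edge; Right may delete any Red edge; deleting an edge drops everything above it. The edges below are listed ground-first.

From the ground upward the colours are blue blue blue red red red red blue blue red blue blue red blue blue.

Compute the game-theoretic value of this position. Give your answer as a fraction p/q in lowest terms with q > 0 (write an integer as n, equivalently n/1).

8631/4096

Recurse on prefixes of the 15-edge string blue blue blue red red red red blue blue red blue blue red blue blue:
1 of 15 · b · max L 0 · min R +∞ — 1
2 of 15 · bb · max L 1 · min R +∞ — 2
3 of 15 · bbb · max L 2 · min R +∞ — 3
4 of 15 · bbbr · max L 2 · min R 3 — 5/2
5 of 15 · bbbrr · max L 2 · min R 5/2 — 9/4
6 of 15 · bbbrrr · max L 2 · min R 9/4 — 17/8
7 of 15 · bbbrrrr · max L 2 · min R 17/8 — 33/16
8 of 15 · bbbrrrrb · max L 33/16 · min R 17/8 — 67/32
9 of 15 · bbbrrrrbb · max L 67/32 · min R 17/8 — 135/64
10 of 15 · bbbrrrrbbr · max L 67/32 · min R 135/64 — 269/128
11 of 15 · bbbrrrrbbrb · max L 269/128 · min R 135/64 — 539/256
12 of 15 · bbbrrrrbbrbb · max L 539/256 · min R 135/64 — 1079/512
13 of 15 · bbbrrrrbbrbbr · max L 539/256 · min R 1079/512 — 2157/1024
14 of 15 · bbbrrrrbbrbbrb · max L 2157/1024 · min R 1079/512 — 4315/2048
15 of 15 · bbbrrrrbbrbbrbb · max L 4315/2048 · min R 1079/512 — 8631/4096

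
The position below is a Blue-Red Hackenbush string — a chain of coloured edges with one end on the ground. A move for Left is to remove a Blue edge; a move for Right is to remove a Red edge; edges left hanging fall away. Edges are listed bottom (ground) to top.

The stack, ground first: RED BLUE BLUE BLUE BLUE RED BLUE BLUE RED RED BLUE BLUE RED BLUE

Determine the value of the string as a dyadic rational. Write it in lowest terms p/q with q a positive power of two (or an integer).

-613/8192

Prefix values for RED BLUE BLUE BLUE BLUE RED BLUE BLUE RED RED BLUE BLUE RED BLUE via {L|R} + simplicity:
step 1: add RED to get R; options L={ ∅ } R={ 0 } → -1
step 2: add BLUE to get RB; options L={ -1 } R={ 0 } → -1/2
step 3: add BLUE to get RBB; options L={ -1,-1/2 } R={ 0 } → -1/4
step 4: add BLUE to get RBBB; options L={ -1,-1/2,-1/4 } R={ 0 } → -1/8
step 5: add BLUE to get RBBBB; options L={ -1,-1/2,-1/4,-1/8 } R={ 0 } → -1/16
step 6: add RED to get RBBBBR; options L={ -1,-1/2,-1/4,-1/8 } R={ -1/16,0 } → -3/32
step 7: add BLUE to get RBBBBRB; options L={ -1,-1/2,-1/4,-1/8,-3/32 } R={ -1/16,0 } → -5/64
step 8: add BLUE to get RBBBBRBB; options L={ -1,-1/2,-1/4,-1/8,-3/32,-5/64 } R={ -1/16,0 } → -9/128
step 9: add RED to get RBBBBRBBR; options L={ -1,-1/2,-1/4,-1/8,-3/32,-5/64 } R={ -9/128,-1/16,0 } → -19/256
step 10: add RED to get RBBBBRBBRR; options L={ -1,-1/2,-1/4,-1/8,-3/32,-5/64 } R={ -19/256,-9/128,-1/16,0 } → -39/512
step 11: add BLUE to get RBBBBRBBRRB; options L={ -1,-1/2,-1/4,-1/8,-3/32,-5/64,-39/512 } R={ -19/256,-9/128,-1/16,0 } → -77/1024
step 12: add BLUE to get RBBBBRBBRRBB; options L={ -1,-1/2,-1/4,-1/8,-3/32,-5/64,-39/512,-77/1024 } R={ -19/256,-9/128,-1/16,0 } → -153/2048
step 13: add RED to get RBBBBRBBRRBBR; options L={ -1,-1/2,-1/4,-1/8,-3/32,-5/64,-39/512,-77/1024 } R={ -153/2048,-19/256,-9/128,-1/16,0 } → -307/4096
step 14: add BLUE to get RBBBBRBBRRBBRB; options L={ -1,-1/2,-1/4,-1/8,-3/32,-5/64,-39/512,-77/1024,-307/4096 } R={ -153/2048,-19/256,-9/128,-1/16,0 } → -613/8192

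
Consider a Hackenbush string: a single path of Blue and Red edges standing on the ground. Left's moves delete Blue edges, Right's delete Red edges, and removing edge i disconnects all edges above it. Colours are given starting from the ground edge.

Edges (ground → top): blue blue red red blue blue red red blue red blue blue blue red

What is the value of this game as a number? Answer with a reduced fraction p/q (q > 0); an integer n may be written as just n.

5725/4096

Recurse on prefixes of the 14-edge string blue blue red red blue blue red red blue red blue blue blue red:
g(b) = { 0 |  } = 1
g(bb) = { 0,1 |  } = 2
g(bbr) = { 0,1 | 2 } = 3/2
g(bbrr) = { 0,1 | 3/2,2 } = 5/4
g(bbrrb) = { 0,1,5/4 | 3/2,2 } = 11/8
g(bbrrbb) = { 0,1,5/4,11/8 | 3/2,2 } = 23/16
g(bbrrbbr) = { 0,1,5/4,11/8 | 23/16,3/2,2 } = 45/32
g(bbrrbbrr) = { 0,1,5/4,11/8 | 45/32,23/16,3/2,2 } = 89/64
g(bbrrbbrrb) = { 0,1,5/4,11/8,89/64 | 45/32,23/16,3/2,2 } = 179/128
g(bbrrbbrrbr) = { 0,1,5/4,11/8,89/64 | 179/128,45/32,23/16,3/2,2 } = 357/256
g(bbrrbbrrbrb) = { 0,1,5/4,11/8,89/64,357/256 | 179/128,45/32,23/16,3/2,2 } = 715/512
g(bbrrbbrrbrbb) = { 0,1,5/4,11/8,89/64,357/256,715/512 | 179/128,45/32,23/16,3/2,2 } = 1431/1024
g(bbrrbbrrbrbbb) = { 0,1,5/4,11/8,89/64,357/256,715/512,1431/1024 | 179/128,45/32,23/16,3/2,2 } = 2863/2048
g(bbrrbbrrbrbbbr) = { 0,1,5/4,11/8,89/64,357/256,715/512,1431/1024 | 2863/2048,179/128,45/32,23/16,3/2,2 } = 5725/4096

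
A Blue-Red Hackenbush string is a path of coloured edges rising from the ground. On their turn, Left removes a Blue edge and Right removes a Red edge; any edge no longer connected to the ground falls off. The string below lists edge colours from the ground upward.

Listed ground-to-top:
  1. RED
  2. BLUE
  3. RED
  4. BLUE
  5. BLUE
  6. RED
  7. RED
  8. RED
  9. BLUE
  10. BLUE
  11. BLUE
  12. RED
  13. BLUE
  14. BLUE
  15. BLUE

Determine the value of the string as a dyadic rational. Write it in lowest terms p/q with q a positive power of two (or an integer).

-10001/16384

R: Left { · }, Right { 0 } ⇒ simplest -1
RB: Left { -1 }, Right { 0 } ⇒ simplest -1/2
RBR: Left { -1 }, Right { -1/2, 0 } ⇒ simplest -3/4
RBRB: Left { -1, -3/4 }, Right { -1/2, 0 } ⇒ simplest -5/8
RBRBB: Left { -1, -3/4, -5/8 }, Right { -1/2, 0 } ⇒ simplest -9/16
RBRBBR: Left { -1, -3/4, -5/8 }, Right { -9/16, -1/2, 0 } ⇒ simplest -19/32
RBRBBRR: Left { -1, -3/4, -5/8 }, Right { -19/32, -9/16, -1/2, 0 } ⇒ simplest -39/64
RBRBBRRR: Left { -1, -3/4, -5/8 }, Right { -39/64, -19/32, -9/16, -1/2, 0 } ⇒ simplest -79/128
RBRBBRRRB: Left { -1, -3/4, -5/8, -79/128 }, Right { -39/64, -19/32, -9/16, -1/2, 0 } ⇒ simplest -157/256
RBRBBRRRBB: Left { -1, -3/4, -5/8, -79/128, -157/256 }, Right { -39/64, -19/32, -9/16, -1/2, 0 } ⇒ simplest -313/512
RBRBBRRRBBB: Left { -1, -3/4, -5/8, -79/128, -157/256, -313/512 }, Right { -39/64, -19/32, -9/16, -1/2, 0 } ⇒ simplest -625/1024
RBRBBRRRBBBR: Left { -1, -3/4, -5/8, -79/128, -157/256, -313/512 }, Right { -625/1024, -39/64, -19/32, -9/16, -1/2, 0 } ⇒ simplest -1251/2048
RBRBBRRRBBBRB: Left { -1, -3/4, -5/8, -79/128, -157/256, -313/512, -1251/2048 }, Right { -625/1024, -39/64, -19/32, -9/16, -1/2, 0 } ⇒ simplest -2501/4096
RBRBBRRRBBBRBB: Left { -1, -3/4, -5/8, -79/128, -157/256, -313/512, -1251/2048, -2501/4096 }, Right { -625/1024, -39/64, -19/32, -9/16, -1/2, 0 } ⇒ simplest -5001/8192
RBRBBRRRBBBRBBB: Left { -1, -3/4, -5/8, -79/128, -157/256, -313/512, -1251/2048, -2501/4096, -5001/8192 }, Right { -625/1024, -39/64, -19/32, -9/16, -1/2, 0 } ⇒ simplest -10001/16384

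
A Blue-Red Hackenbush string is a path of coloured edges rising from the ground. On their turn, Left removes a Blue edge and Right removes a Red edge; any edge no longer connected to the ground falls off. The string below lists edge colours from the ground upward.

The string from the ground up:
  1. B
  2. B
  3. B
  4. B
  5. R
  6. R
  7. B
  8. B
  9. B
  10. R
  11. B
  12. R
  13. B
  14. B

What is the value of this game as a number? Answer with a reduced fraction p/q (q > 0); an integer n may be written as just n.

3543/1024

step 1: add B to get B; options L={ 0 } R={  } => 1
step 2: add B to get BB; options L={ 0, 1 } R={  } => 2
step 3: add B to get BBB; options L={ 0, 1, 2 } R={  } => 3
step 4: add B to get BBBB; options L={ 0, 1, 2, 3 } R={  } => 4
step 5: add R to get BBBBR; options L={ 0, 1, 2, 3 } R={ 4 } => 7/2
step 6: add R to get BBBBRR; options L={ 0, 1, 2, 3 } R={ 7/2, 4 } => 13/4
step 7: add B to get BBBBRRB; options L={ 0, 1, 2, 3, 13/4 } R={ 7/2, 4 } => 27/8
step 8: add B to get BBBBRRBB; options L={ 0, 1, 2, 3, 13/4, 27/8 } R={ 7/2, 4 } => 55/16
step 9: add B to get BBBBRRBBB; options L={ 0, 1, 2, 3, 13/4, 27/8, 55/16 } R={ 7/2, 4 } => 111/32
step 10: add R to get BBBBRRBBBR; options L={ 0, 1, 2, 3, 13/4, 27/8, 55/16 } R={ 111/32, 7/2, 4 } => 221/64
step 11: add B to get BBBBRRBBBRB; options L={ 0, 1, 2, 3, 13/4, 27/8, 55/16, 221/64 } R={ 111/32, 7/2, 4 } => 443/128
step 12: add R to get BBBBRRBBBRBR; options L={ 0, 1, 2, 3, 13/4, 27/8, 55/16, 221/64 } R={ 443/128, 111/32, 7/2, 4 } => 885/256
step 13: add B to get BBBBRRBBBRBRB; options L={ 0, 1, 2, 3, 13/4, 27/8, 55/16, 221/64, 885/256 } R={ 443/128, 111/32, 7/2, 4 } => 1771/512
step 14: add B to get BBBBRRBBBRBRBB; options L={ 0, 1, 2, 3, 13/4, 27/8, 55/16, 221/64, 885/256, 1771/512 } R={ 443/128, 111/32, 7/2, 4 } => 3543/1024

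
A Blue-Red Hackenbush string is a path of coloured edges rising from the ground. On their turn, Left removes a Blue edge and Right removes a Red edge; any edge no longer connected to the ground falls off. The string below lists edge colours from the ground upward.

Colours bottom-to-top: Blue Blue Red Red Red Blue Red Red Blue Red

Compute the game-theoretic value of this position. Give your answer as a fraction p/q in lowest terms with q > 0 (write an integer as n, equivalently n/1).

293/256

B: Left { 0 }, Right {  } so simplest 1
BB: Left { 0,1 }, Right {  } so simplest 2
BBR: Left { 0,1 }, Right { 2 } so simplest 3/2
BBRR: Left { 0,1 }, Right { 3/2,2 } so simplest 5/4
BBRRR: Left { 0,1 }, Right { 5/4,3/2,2 } so simplest 9/8
BBRRRB: Left { 0,1,9/8 }, Right { 5/4,3/2,2 } so simplest 19/16
BBRRRBR: Left { 0,1,9/8 }, Right { 19/16,5/4,3/2,2 } so simplest 37/32
BBRRRBRR: Left { 0,1,9/8 }, Right { 37/32,19/16,5/4,3/2,2 } so simplest 73/64
BBRRRBRRB: Left { 0,1,9/8,73/64 }, Right { 37/32,19/16,5/4,3/2,2 } so simplest 147/128
BBRRRBRRBR: Left { 0,1,9/8,73/64 }, Right { 147/128,37/32,19/16,5/4,3/2,2 } so simplest 293/256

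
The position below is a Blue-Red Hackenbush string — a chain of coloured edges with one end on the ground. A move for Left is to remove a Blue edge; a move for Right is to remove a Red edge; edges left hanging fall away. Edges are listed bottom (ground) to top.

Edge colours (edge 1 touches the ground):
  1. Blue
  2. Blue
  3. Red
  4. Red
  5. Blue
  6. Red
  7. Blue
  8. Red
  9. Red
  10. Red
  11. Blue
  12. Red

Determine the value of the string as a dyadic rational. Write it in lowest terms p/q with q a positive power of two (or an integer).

value_1 [B]  L=[0]  R=[(no moves)]  = 1
value_2 [BB]  L=[0,1]  R=[(no moves)]  = 2
value_3 [BBR]  L=[0,1]  R=[2]  = 3/2
value_4 [BBRR]  L=[0,1]  R=[3/2,2]  = 5/4
value_5 [BBRRB]  L=[0,1,5/4]  R=[3/2,2]  = 11/8
value_6 [BBRRBR]  L=[0,1,5/4]  R=[11/8,3/2,2]  = 21/16
value_7 [BBRRBRB]  L=[0,1,5/4,21/16]  R=[11/8,3/2,2]  = 43/32
value_8 [BBRRBRBR]  L=[0,1,5/4,21/16]  R=[43/32,11/8,3/2,2]  = 85/64
value_9 [BBRRBRBRR]  L=[0,1,5/4,21/16]  R=[85/64,43/32,11/8,3/2,2]  = 169/128
value_10 [BBRRBRBRRR]  L=[0,1,5/4,21/16]  R=[169/128,85/64,43/32,11/8,3/2,2]  = 337/256
value_11 [BBRRBRBRRRB]  L=[0,1,5/4,21/16,337/256]  R=[169/128,85/64,43/32,11/8,3/2,2]  = 675/512
value_12 [BBRRBRBRRRBR]  L=[0,1,5/4,21/16,337/256]  R=[675/512,169/128,85/64,43/32,11/8,3/2,2]  = 1349/1024

1349/1024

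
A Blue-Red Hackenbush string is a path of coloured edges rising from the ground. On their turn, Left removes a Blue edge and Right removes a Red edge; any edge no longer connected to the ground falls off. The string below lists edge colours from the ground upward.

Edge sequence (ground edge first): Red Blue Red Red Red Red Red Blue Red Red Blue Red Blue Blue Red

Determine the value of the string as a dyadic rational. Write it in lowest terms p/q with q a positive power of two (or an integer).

-16083/16384

1 of 15 · R · max L −∞ · min R 0 ⇒ -1
2 of 15 · RB · max L -1 · min R 0 ⇒ -1/2
3 of 15 · RBR · max L -1 · min R -1/2 ⇒ -3/4
4 of 15 · RBRR · max L -1 · min R -3/4 ⇒ -7/8
5 of 15 · RBRRR · max L -1 · min R -7/8 ⇒ -15/16
6 of 15 · RBRRRR · max L -1 · min R -15/16 ⇒ -31/32
7 of 15 · RBRRRRR · max L -1 · min R -31/32 ⇒ -63/64
8 of 15 · RBRRRRRB · max L -63/64 · min R -31/32 ⇒ -125/128
9 of 15 · RBRRRRRBR · max L -63/64 · min R -125/128 ⇒ -251/256
10 of 15 · RBRRRRRBRR · max L -63/64 · min R -251/256 ⇒ -503/512
11 of 15 · RBRRRRRBRRB · max L -503/512 · min R -251/256 ⇒ -1005/1024
12 of 15 · RBRRRRRBRRBR · max L -503/512 · min R -1005/1024 ⇒ -2011/2048
13 of 15 · RBRRRRRBRRBRB · max L -2011/2048 · min R -1005/1024 ⇒ -4021/4096
14 of 15 · RBRRRRRBRRBRBB · max L -4021/4096 · min R -1005/1024 ⇒ -8041/8192
15 of 15 · RBRRRRRBRRBRBBR · max L -4021/4096 · min R -8041/8192 ⇒ -16083/16384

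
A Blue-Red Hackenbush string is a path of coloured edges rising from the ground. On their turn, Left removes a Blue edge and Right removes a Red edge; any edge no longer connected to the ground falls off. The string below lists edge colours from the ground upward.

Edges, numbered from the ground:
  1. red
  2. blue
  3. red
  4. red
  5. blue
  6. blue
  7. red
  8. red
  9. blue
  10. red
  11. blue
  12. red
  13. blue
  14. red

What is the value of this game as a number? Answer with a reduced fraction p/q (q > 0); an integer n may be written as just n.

-6571/8192

edge 1 of 14 (red): { ∅ | 0 } -> -1
edge 2 of 14 (blue): { -1 | 0 } -> -1/2
edge 3 of 14 (red): { -1 | -1/2,0 } -> -3/4
edge 4 of 14 (red): { -1 | -3/4,-1/2,0 } -> -7/8
edge 5 of 14 (blue): { -1,-7/8 | -3/4,-1/2,0 } -> -13/16
edge 6 of 14 (blue): { -1,-7/8,-13/16 | -3/4,-1/2,0 } -> -25/32
edge 7 of 14 (red): { -1,-7/8,-13/16 | -25/32,-3/4,-1/2,0 } -> -51/64
edge 8 of 14 (red): { -1,-7/8,-13/16 | -51/64,-25/32,-3/4,-1/2,0 } -> -103/128
edge 9 of 14 (blue): { -1,-7/8,-13/16,-103/128 | -51/64,-25/32,-3/4,-1/2,0 } -> -205/256
edge 10 of 14 (red): { -1,-7/8,-13/16,-103/128 | -205/256,-51/64,-25/32,-3/4,-1/2,0 } -> -411/512
edge 11 of 14 (blue): { -1,-7/8,-13/16,-103/128,-411/512 | -205/256,-51/64,-25/32,-3/4,-1/2,0 } -> -821/1024
edge 12 of 14 (red): { -1,-7/8,-13/16,-103/128,-411/512 | -821/1024,-205/256,-51/64,-25/32,-3/4,-1/2,0 } -> -1643/2048
edge 13 of 14 (blue): { -1,-7/8,-13/16,-103/128,-411/512,-1643/2048 | -821/1024,-205/256,-51/64,-25/32,-3/4,-1/2,0 } -> -3285/4096
edge 14 of 14 (red): { -1,-7/8,-13/16,-103/128,-411/512,-1643/2048 | -3285/4096,-821/1024,-205/256,-51/64,-25/32,-3/4,-1/2,0 } -> -6571/8192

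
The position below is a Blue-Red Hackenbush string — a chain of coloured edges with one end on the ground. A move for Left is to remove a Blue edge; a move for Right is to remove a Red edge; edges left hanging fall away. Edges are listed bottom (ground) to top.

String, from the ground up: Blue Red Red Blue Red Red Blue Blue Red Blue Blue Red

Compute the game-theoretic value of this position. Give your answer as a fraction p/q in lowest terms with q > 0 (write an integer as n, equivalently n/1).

621/2048

step 1: add Blue to get B; options L={ 0 } R={ (no moves) } — 1
step 2: add Red to get BR; options L={ 0 } R={ 1 } — 1/2
step 3: add Red to get BRR; options L={ 0 } R={ 1/2; 1 } — 1/4
step 4: add Blue to get BRRB; options L={ 0; 1/4 } R={ 1/2; 1 } — 3/8
step 5: add Red to get BRRBR; options L={ 0; 1/4 } R={ 3/8; 1/2; 1 } — 5/16
step 6: add Red to get BRRBRR; options L={ 0; 1/4 } R={ 5/16; 3/8; 1/2; 1 } — 9/32
step 7: add Blue to get BRRBRRB; options L={ 0; 1/4; 9/32 } R={ 5/16; 3/8; 1/2; 1 } — 19/64
step 8: add Blue to get BRRBRRBB; options L={ 0; 1/4; 9/32; 19/64 } R={ 5/16; 3/8; 1/2; 1 } — 39/128
step 9: add Red to get BRRBRRBBR; options L={ 0; 1/4; 9/32; 19/64 } R={ 39/128; 5/16; 3/8; 1/2; 1 } — 77/256
step 10: add Blue to get BRRBRRBBRB; options L={ 0; 1/4; 9/32; 19/64; 77/256 } R={ 39/128; 5/16; 3/8; 1/2; 1 } — 155/512
step 11: add Blue to get BRRBRRBBRBB; options L={ 0; 1/4; 9/32; 19/64; 77/256; 155/512 } R={ 39/128; 5/16; 3/8; 1/2; 1 } — 311/1024
step 12: add Red to get BRRBRRBBRBBR; options L={ 0; 1/4; 9/32; 19/64; 77/256; 155/512 } R={ 311/1024; 39/128; 5/16; 3/8; 1/2; 1 } — 621/2048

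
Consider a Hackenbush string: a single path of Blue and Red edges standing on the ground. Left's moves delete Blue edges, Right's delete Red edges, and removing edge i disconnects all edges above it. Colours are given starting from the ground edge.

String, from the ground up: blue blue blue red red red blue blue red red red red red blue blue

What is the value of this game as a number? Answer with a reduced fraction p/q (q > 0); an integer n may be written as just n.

Build val(s[:k]) for k = 1..15, string s = blue blue blue red red red blue blue red red red red red blue blue.
val_1 [b]  L=[0]  R=[none]  gives 1
val_2 [bb]  L=[0, 1]  R=[none]  gives 2
val_3 [bbb]  L=[0, 1, 2]  R=[none]  gives 3
val_4 [bbbr]  L=[0, 1, 2]  R=[3]  gives 5/2
val_5 [bbbrr]  L=[0, 1, 2]  R=[5/2, 3]  gives 9/4
val_6 [bbbrrr]  L=[0, 1, 2]  R=[9/4, 5/2, 3]  gives 17/8
val_7 [bbbrrrb]  L=[0, 1, 2, 17/8]  R=[9/4, 5/2, 3]  gives 35/16
val_8 [bbbrrrbb]  L=[0, 1, 2, 17/8, 35/16]  R=[9/4, 5/2, 3]  gives 71/32
val_9 [bbbrrrbbr]  L=[0, 1, 2, 17/8, 35/16]  R=[71/32, 9/4, 5/2, 3]  gives 141/64
val_10 [bbbrrrbbrr]  L=[0, 1, 2, 17/8, 35/16]  R=[141/64, 71/32, 9/4, 5/2, 3]  gives 281/128
val_11 [bbbrrrbbrrr]  L=[0, 1, 2, 17/8, 35/16]  R=[281/128, 141/64, 71/32, 9/4, 5/2, 3]  gives 561/256
val_12 [bbbrrrbbrrrr]  L=[0, 1, 2, 17/8, 35/16]  R=[561/256, 281/128, 141/64, 71/32, 9/4, 5/2, 3]  gives 1121/512
val_13 [bbbrrrbbrrrrr]  L=[0, 1, 2, 17/8, 35/16]  R=[1121/512, 561/256, 281/128, 141/64, 71/32, 9/4, 5/2, 3]  gives 2241/1024
val_14 [bbbrrrbbrrrrrb]  L=[0, 1, 2, 17/8, 35/16, 2241/1024]  R=[1121/512, 561/256, 281/128, 141/64, 71/32, 9/4, 5/2, 3]  gives 4483/2048
val_15 [bbbrrrbbrrrrrbb]  L=[0, 1, 2, 17/8, 35/16, 2241/1024, 4483/2048]  R=[1121/512, 561/256, 281/128, 141/64, 71/32, 9/4, 5/2, 3]  gives 8967/4096

8967/4096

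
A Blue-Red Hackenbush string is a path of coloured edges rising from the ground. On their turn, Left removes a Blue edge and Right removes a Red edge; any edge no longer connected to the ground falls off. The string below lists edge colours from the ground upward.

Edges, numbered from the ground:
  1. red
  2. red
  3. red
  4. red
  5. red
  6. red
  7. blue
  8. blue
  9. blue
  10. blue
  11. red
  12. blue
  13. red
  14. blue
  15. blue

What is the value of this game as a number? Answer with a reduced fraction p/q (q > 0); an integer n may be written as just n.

-2601/512

Recurse on prefixes of the 15-edge string red red red red red red blue blue blue blue red blue red blue blue:
G_1 [r]  L=[∅]  R=[0]  so -1
G_2 [rr]  L=[∅]  R=[-1; 0]  so -2
G_3 [rrr]  L=[∅]  R=[-2; -1; 0]  so -3
G_4 [rrrr]  L=[∅]  R=[-3; -2; -1; 0]  so -4
G_5 [rrrrr]  L=[∅]  R=[-4; -3; -2; -1; 0]  so -5
G_6 [rrrrrr]  L=[∅]  R=[-5; -4; -3; -2; -1; 0]  so -6
G_7 [rrrrrrb]  L=[-6]  R=[-5; -4; -3; -2; -1; 0]  so -11/2
G_8 [rrrrrrbb]  L=[-6; -11/2]  R=[-5; -4; -3; -2; -1; 0]  so -21/4
G_9 [rrrrrrbbb]  L=[-6; -11/2; -21/4]  R=[-5; -4; -3; -2; -1; 0]  so -41/8
G_10 [rrrrrrbbbb]  L=[-6; -11/2; -21/4; -41/8]  R=[-5; -4; -3; -2; -1; 0]  so -81/16
G_11 [rrrrrrbbbbr]  L=[-6; -11/2; -21/4; -41/8]  R=[-81/16; -5; -4; -3; -2; -1; 0]  so -163/32
G_12 [rrrrrrbbbbrb]  L=[-6; -11/2; -21/4; -41/8; -163/32]  R=[-81/16; -5; -4; -3; -2; -1; 0]  so -325/64
G_13 [rrrrrrbbbbrbr]  L=[-6; -11/2; -21/4; -41/8; -163/32]  R=[-325/64; -81/16; -5; -4; -3; -2; -1; 0]  so -651/128
G_14 [rrrrrrbbbbrbrb]  L=[-6; -11/2; -21/4; -41/8; -163/32; -651/128]  R=[-325/64; -81/16; -5; -4; -3; -2; -1; 0]  so -1301/256
G_15 [rrrrrrbbbbrbrbb]  L=[-6; -11/2; -21/4; -41/8; -163/32; -651/128; -1301/256]  R=[-325/64; -81/16; -5; -4; -3; -2; -1; 0]  so -2601/512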